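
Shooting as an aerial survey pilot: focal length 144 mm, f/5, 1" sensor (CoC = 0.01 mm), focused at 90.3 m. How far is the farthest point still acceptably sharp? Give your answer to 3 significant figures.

Hyperfocal distance H = f²/(N·c) + f = 144²/(5 × 0.01) + 144 = 20736/0.05 + 144 ≈ 414864.0 mm ≈ 414.9 m.
Far limit Df = s·(H − f)/(H − s) = 90300 × (414864.0 − 144) / (414864.0 − 90300) = 90300 × 414720.0 / 324564.0 ≈ 115383 mm ≈ 115 m.

115 m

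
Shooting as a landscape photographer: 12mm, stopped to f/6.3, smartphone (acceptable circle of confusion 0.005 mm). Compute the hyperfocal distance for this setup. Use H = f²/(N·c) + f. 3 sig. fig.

Hyperfocal distance H = f²/(N·c) + f = 12²/(6.3 × 0.005) + 12 = 144/0.0315 + 12 ≈ 4583.4 mm ≈ 4.58 m.

4.58 m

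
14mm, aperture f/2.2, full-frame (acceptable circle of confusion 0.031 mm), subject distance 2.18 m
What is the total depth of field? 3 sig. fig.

7.61 m

Hyperfocal distance H = f²/(N·c) + f = 14²/(2.2 × 0.031) + 14 = 196/0.0682 + 14 ≈ 2887.9 mm ≈ 2.888 m.
Near limit Dn = s·(H − f)/(H + s − 2f) = 2180 × (2887.9 − 14) / (2887.9 + 2180 − 2 × 14) = 2180 × 2873.9 / 5039.9 ≈ 1243.1 mm.
Far limit Df = s·(H − f)/(H − s) = 2180 × (2887.9 − 14) / (2887.9 − 2180) = 2180 × 2873.9 / 707.9 ≈ 8850.3 mm.
Depth of field = Df − Dn = 8850.3 − 1243.1 ≈ 7607.2 mm ≈ 7.61 m.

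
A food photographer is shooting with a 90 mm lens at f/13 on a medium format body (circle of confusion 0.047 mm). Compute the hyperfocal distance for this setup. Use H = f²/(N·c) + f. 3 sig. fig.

Hyperfocal distance H = f²/(N·c) + f = 90²/(13 × 0.047) + 90 = 8100/0.611 + 90 ≈ 13347.0 mm ≈ 13.3 m.

13.3 m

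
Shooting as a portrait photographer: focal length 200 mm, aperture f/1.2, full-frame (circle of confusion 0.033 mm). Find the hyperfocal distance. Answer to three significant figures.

1010 m

Hyperfocal distance H = f²/(N·c) + f = 200²/(1.2 × 0.033) + 200 = 40000/0.0396 + 200 ≈ 1010301.0 mm ≈ 1010 m.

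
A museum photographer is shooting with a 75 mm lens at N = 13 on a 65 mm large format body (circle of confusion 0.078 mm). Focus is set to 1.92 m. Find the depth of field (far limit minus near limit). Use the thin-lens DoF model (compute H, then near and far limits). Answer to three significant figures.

1.44 m

Hyperfocal distance H = f²/(N·c) + f = 75²/(13 × 0.078) + 75 = 5625/1.014 + 75 ≈ 5622.3 mm ≈ 5.622 m.
Near limit Dn = s·(H − f)/(H + s − 2f) = 1920 × (5622.3 − 75) / (5622.3 + 1920 − 2 × 75) = 1920 × 5547.3 / 7392.3 ≈ 1440.8 mm.
Far limit Df = s·(H − f)/(H − s) = 1920 × (5622.3 − 75) / (5622.3 − 1920) = 1920 × 5547.3 / 3702.3 ≈ 2876.8 mm.
Depth of field = Df − Dn = 2876.8 − 1440.8 ≈ 1436.0 mm ≈ 1.44 m.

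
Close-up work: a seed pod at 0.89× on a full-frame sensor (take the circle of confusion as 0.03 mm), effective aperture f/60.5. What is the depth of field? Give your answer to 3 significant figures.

4.58 mm

At magnification m, DoF ≈ 2·N_eff·c/m² = 2 × 60.5 × 0.03 / 0.89² = 3.63 / 0.7921 ≈ 4.58 mm.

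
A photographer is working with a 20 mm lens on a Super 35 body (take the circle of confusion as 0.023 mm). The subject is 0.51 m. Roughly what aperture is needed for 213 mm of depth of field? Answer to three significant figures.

f/7.11

Write h = H − f = f²/(N·c). The thin-lens limits are Dn = s·h/(h + (s−f)) and Df = s·h/(h − (s−f)), so DoF = Df − Dn = 2·s·(s−f)·h / (h² − (s−f)²).
That is a quadratic in h: DoF·h² − 2·s·(s−f)·h − DoF·(s−f)² = 0 ⇒ h = (s−f)·(s + √(s² + DoF²)) / DoF = 490 × (510 + √(510² + 213²)) / 213 = 490 × (510 + 552.693) / 213 ≈ 2444.7 mm.
Then N = f²/(c·h) = 20² / (0.023 × 2444.7) = 400 / 56.228 ≈ 7.11.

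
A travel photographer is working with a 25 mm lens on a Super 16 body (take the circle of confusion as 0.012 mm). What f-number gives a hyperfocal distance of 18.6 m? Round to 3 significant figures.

Rearrange H = f²/(N·c) + f for N: N = f² / ((H − f)·c).
N = 25² / ((18600 − 25) × 0.012) = 625 / 222.9 ≈ 2.80.

f/2.80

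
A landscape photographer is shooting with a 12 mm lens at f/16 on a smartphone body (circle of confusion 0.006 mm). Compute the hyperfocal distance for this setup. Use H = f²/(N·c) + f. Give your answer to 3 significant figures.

Hyperfocal distance H = f²/(N·c) + f = 12²/(16 × 0.006) + 12 = 144/0.096 + 12 ≈ 1512.0 mm ≈ 1.51 m.

1.51 m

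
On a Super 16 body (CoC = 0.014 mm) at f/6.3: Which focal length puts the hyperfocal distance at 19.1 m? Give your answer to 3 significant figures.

41.0 mm

From H = f²/(N·c) + f, with f ≪ H: f ≈ √(H·N·c) = √(19100 × 6.3 × 0.014) = √1684.6 ≈ 41.04 mm.
The +f correction barely moves this — solving exactly, f² + N·c·f − N·c·H = 0 ⇒ f = (−N·c + √((N·c)² + 4·N·c·H))/2 = (−0.0882 + √6738.5)/2 ≈ 41.000 mm, so f ≈ 41.0 mm.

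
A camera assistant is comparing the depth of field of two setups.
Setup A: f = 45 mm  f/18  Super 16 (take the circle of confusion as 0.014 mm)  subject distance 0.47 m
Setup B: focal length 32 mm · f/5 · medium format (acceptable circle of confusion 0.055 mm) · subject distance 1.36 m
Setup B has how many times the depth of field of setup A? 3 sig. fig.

22.3

Setup A: H = 45²/(18×0.014) + 45 ≈ 8080.7 mm; DoF = Df − Dn = 496.246 − 446.391 ≈ 49.855 mm.
Setup B: H = 32²/(5×0.055) + 32 ≈ 3755.6 mm; DoF = Df − Dn = 2113.9 − 1002.5 ≈ 1111.4 mm.
Ratio = 1111.4 / 49.855 ≈ 22.3.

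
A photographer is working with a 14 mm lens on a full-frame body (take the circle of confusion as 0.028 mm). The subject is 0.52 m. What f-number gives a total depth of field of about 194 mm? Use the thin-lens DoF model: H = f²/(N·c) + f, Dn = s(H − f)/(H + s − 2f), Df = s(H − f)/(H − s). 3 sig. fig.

f/2.50

Write h = H − f = f²/(N·c). The thin-lens limits are Dn = s·h/(h + (s−f)) and Df = s·h/(h − (s−f)), so DoF = Df − Dn = 2·s·(s−f)·h / (h² − (s−f)²).
That is a quadratic in h: DoF·h² − 2·s·(s−f)·h − DoF·(s−f)² = 0 ⇒ h = (s−f)·(s + √(s² + DoF²)) / DoF = 506 × (520 + √(520² + 194²)) / 194 = 506 × (520 + 555.010) / 194 ≈ 2803.9 mm.
Then N = f²/(c·h) = 14² / (0.028 × 2803.9) = 196 / 78.509 ≈ 2.50.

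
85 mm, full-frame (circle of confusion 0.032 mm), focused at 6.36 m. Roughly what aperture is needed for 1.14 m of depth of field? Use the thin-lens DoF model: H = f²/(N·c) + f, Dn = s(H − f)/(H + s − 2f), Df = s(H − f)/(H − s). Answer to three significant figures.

f/3.20

Write h = H − f = f²/(N·c). The thin-lens limits are Dn = s·h/(h + (s−f)) and Df = s·h/(h − (s−f)), so DoF = Df − Dn = 2·s·(s−f)·h / (h² − (s−f)²).
That is a quadratic in h: DoF·h² − 2·s·(s−f)·h − DoF·(s−f)² = 0 ⇒ h = (s−f)·(s + √(s² + DoF²)) / DoF = 6275 × (6360 + √(6360² + 1140²)) / 1140 = 6275 × (6360 + 6461.36) / 1140 ≈ 70574 mm.
Then N = f²/(c·h) = 85² / (0.032 × 70574) = 7225 / 2258.4 ≈ 3.20.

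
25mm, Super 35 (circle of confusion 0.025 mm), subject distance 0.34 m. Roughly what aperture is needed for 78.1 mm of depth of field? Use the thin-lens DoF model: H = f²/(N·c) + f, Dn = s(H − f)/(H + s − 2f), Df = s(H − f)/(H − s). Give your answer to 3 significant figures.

f/9

Write h = H − f = f²/(N·c). The thin-lens limits are Dn = s·h/(h + (s−f)) and Df = s·h/(h − (s−f)), so DoF = Df − Dn = 2·s·(s−f)·h / (h² − (s−f)²).
That is a quadratic in h: DoF·h² − 2·s·(s−f)·h − DoF·(s−f)² = 0 ⇒ h = (s−f)·(s + √(s² + DoF²)) / DoF = 315 × (340 + √(340² + 78.1²)) / 78.1 = 315 × (340 + 348.855) / 78.1 ≈ 2778.4 mm.
Then N = f²/(c·h) = 25² / (0.025 × 2778.4) = 625 / 69.459 ≈ 9.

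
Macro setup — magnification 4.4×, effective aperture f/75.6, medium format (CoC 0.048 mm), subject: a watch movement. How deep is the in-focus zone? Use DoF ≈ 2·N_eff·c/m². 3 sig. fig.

0.375 mm

At magnification m, DoF ≈ 2·N_eff·c/m² = 2 × 75.6 × 0.048 / 4.4² = 7.258 / 19.36 ≈ 0.375 mm.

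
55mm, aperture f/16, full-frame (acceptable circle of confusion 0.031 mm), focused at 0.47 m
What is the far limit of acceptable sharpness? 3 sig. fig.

0.504 m

Hyperfocal distance H = f²/(N·c) + f = 55²/(16 × 0.031) + 55 = 3025/0.496 + 55 ≈ 6153.8 mm ≈ 6.154 m.
Far limit Df = s·(H − f)/(H − s) = 470 × (6153.8 − 55) / (6153.8 − 470) = 470 × 6098.8 / 5683.8 ≈ 504.32 mm ≈ 0.504 m.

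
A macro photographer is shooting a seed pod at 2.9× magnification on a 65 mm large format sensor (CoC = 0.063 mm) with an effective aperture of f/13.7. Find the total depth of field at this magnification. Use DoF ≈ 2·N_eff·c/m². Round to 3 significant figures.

0.205 mm

At magnification m, DoF ≈ 2·N_eff·c/m² = 2 × 13.7 × 0.063 / 2.9² = 1.726 / 8.41 ≈ 0.205 mm.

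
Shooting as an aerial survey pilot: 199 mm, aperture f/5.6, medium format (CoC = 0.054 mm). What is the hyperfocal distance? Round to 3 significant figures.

131 m

Hyperfocal distance H = f²/(N·c) + f = 199²/(5.6 × 0.054) + 199 = 39601/0.3024 + 199 ≈ 131154.7 mm ≈ 131 m.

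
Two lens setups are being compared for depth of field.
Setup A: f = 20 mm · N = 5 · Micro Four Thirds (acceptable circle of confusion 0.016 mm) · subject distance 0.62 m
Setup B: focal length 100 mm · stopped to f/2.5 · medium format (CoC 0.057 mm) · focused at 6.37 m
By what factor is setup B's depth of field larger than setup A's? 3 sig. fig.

Setup A: H = 20²/(5×0.016) + 20 ≈ 5020.0 mm; DoF = Df − Dn = 704.55 − 553.57 ≈ 150.98 mm.
Setup B: H = 100²/(2.5×0.057) + 100 ≈ 70275.4 mm; DoF = Df − Dn = 6995.0 − 5847.5 ≈ 1147.5 mm.
Ratio = 1147.5 / 150.98 ≈ 7.60.

7.60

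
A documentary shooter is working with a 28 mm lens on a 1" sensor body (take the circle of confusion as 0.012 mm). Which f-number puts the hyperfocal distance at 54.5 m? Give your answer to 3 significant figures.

Rearrange H = f²/(N·c) + f for N: N = f² / ((H − f)·c).
N = 28² / ((54500 − 28) × 0.012) = 784 / 653.7 ≈ 1.20.

f/1.20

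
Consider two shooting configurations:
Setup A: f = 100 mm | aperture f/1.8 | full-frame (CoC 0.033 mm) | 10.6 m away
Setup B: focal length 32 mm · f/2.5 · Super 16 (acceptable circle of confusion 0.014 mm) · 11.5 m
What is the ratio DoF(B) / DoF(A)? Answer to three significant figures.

8.02

Setup A: H = 100²/(1.8×0.033) + 100 ≈ 168450.2 mm; DoF = Df − Dn = 11305.1 − 9977.7 ≈ 1327.4 mm.
Setup B: H = 32²/(2.5×0.014) + 32 ≈ 29289.1 mm; DoF = Df − Dn = 18914 − 8262 ≈ 10652 mm.
Ratio = 10652 / 1327.4 ≈ 8.02.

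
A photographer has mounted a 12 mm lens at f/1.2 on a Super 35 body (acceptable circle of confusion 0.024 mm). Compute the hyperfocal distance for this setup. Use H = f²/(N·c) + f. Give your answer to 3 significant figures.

Hyperfocal distance H = f²/(N·c) + f = 12²/(1.2 × 0.024) + 12 = 144/0.0288 + 12 ≈ 5012.0 mm ≈ 5.01 m.

5.01 m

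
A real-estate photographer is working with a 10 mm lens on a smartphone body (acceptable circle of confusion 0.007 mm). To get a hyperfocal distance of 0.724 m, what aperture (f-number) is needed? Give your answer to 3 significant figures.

f/20

Rearrange H = f²/(N·c) + f for N: N = f² / ((H − f)·c).
N = 10² / ((724 − 10) × 0.007) = 100 / 4.998 ≈ 20.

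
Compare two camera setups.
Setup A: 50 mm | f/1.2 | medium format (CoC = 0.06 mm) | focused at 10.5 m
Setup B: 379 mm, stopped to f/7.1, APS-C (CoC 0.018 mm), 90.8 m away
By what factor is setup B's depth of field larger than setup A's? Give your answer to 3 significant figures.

2.12

Setup A: H = 50²/(1.2×0.06) + 50 ≈ 34772.2 mm; DoF = Df − Dn = 15020.6 − 8071.0 ≈ 6949.6 mm.
Setup B: H = 379²/(7.1×0.018) + 379 ≈ 1124330.5 mm; DoF = Df − Dn = 98744 − 84039 ≈ 14705 mm.
Ratio = 14705 / 6949.6 ≈ 2.12.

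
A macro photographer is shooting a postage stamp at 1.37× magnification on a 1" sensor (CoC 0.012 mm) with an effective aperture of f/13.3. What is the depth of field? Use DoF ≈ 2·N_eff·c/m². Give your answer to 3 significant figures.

At magnification m, DoF ≈ 2·N_eff·c/m² = 2 × 13.3 × 0.012 / 1.37² = 0.3192 / 1.877 ≈ 0.17 mm.

0.170 mm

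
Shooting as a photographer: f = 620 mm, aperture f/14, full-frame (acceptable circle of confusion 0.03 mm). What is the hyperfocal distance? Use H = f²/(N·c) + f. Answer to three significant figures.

Hyperfocal distance H = f²/(N·c) + f = 620²/(14 × 0.03) + 620 = 384400/0.42 + 620 ≈ 915858.1 mm ≈ 916 m.

916 m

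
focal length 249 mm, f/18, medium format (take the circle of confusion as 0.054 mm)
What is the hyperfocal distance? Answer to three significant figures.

64.0 m

Hyperfocal distance H = f²/(N·c) + f = 249²/(18 × 0.054) + 249 = 62001/0.972 + 249 ≈ 64036.0 mm ≈ 64.0 m.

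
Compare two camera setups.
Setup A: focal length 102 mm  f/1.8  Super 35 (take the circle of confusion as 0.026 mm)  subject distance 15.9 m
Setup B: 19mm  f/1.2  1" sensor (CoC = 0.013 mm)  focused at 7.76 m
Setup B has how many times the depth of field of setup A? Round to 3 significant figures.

Setup A: H = 102²/(1.8×0.026) + 102 ≈ 222409.7 mm; DoF = Df − Dn = 17116.4 − 14845.1 ≈ 2271.3 mm.
Setup B: H = 19²/(1.2×0.013) + 19 ≈ 23160.0 mm; DoF = Df − Dn = 11660.7 − 5814.9 ≈ 5845.8 mm.
Ratio = 5845.8 / 2271.3 ≈ 2.57.

2.57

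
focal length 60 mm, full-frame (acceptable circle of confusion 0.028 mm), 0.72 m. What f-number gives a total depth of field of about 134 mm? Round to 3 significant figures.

f/18

Write h = H − f = f²/(N·c). The thin-lens limits are Dn = s·h/(h + (s−f)) and Df = s·h/(h − (s−f)), so DoF = Df − Dn = 2·s·(s−f)·h / (h² − (s−f)²).
That is a quadratic in h: DoF·h² − 2·s·(s−f)·h − DoF·(s−f)² = 0 ⇒ h = (s−f)·(s + √(s² + DoF²)) / DoF = 660 × (720 + √(720² + 134²)) / 134 = 660 × (720 + 732.363) / 134 ≈ 7153.4 mm.
Then N = f²/(c·h) = 60² / (0.028 × 7153.4) = 3600 / 200.30 ≈ 18.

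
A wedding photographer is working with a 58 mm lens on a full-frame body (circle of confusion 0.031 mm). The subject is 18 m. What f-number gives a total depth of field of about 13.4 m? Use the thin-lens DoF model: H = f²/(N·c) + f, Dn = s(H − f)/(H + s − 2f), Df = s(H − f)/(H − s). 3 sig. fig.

f/2.00

Write h = H − f = f²/(N·c). The thin-lens limits are Dn = s·h/(h + (s−f)) and Df = s·h/(h − (s−f)), so DoF = Df − Dn = 2·s·(s−f)·h / (h² − (s−f)²).
That is a quadratic in h: DoF·h² − 2·s·(s−f)·h − DoF·(s−f)² = 0 ⇒ h = (s−f)·(s + √(s² + DoF²)) / DoF = 17942 × (18000 + √(18000² + 13400²)) / 13400 = 17942 × (18000 + 22440.1) / 13400 ≈ 54148 mm.
Then N = f²/(c·h) = 58² / (0.031 × 54148) = 3364 / 1678.6 ≈ 2.00.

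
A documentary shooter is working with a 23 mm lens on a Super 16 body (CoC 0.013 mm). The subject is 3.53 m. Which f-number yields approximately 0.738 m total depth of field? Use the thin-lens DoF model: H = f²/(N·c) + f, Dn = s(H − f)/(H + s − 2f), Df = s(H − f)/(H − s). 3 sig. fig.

f/1.20

Write h = H − f = f²/(N·c). The thin-lens limits are Dn = s·h/(h + (s−f)) and Df = s·h/(h − (s−f)), so DoF = Df − Dn = 2·s·(s−f)·h / (h² − (s−f)²).
That is a quadratic in h: DoF·h² − 2·s·(s−f)·h − DoF·(s−f)² = 0 ⇒ h = (s−f)·(s + √(s² + DoF²)) / DoF = 3507 × (3530 + √(3530² + 738²)) / 738 = 3507 × (3530 + 3606.32) / 738 ≈ 33912 mm.
Then N = f²/(c·h) = 23² / (0.013 × 33912) = 529 / 440.86 ≈ 1.20.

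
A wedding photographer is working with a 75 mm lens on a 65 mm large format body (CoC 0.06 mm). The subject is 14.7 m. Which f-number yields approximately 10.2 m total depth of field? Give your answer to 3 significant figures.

f/2.01

Write h = H − f = f²/(N·c). The thin-lens limits are Dn = s·h/(h + (s−f)) and Df = s·h/(h − (s−f)), so DoF = Df − Dn = 2·s·(s−f)·h / (h² − (s−f)²).
That is a quadratic in h: DoF·h² − 2·s·(s−f)·h − DoF·(s−f)² = 0 ⇒ h = (s−f)·(s + √(s² + DoF²)) / DoF = 14625 × (14700 + √(14700² + 10200²)) / 10200 = 14625 × (14700 + 17892.2) / 10200 ≈ 46731 mm.
Then N = f²/(c·h) = 75² / (0.06 × 46731) = 5625 / 2803.9 ≈ 2.01.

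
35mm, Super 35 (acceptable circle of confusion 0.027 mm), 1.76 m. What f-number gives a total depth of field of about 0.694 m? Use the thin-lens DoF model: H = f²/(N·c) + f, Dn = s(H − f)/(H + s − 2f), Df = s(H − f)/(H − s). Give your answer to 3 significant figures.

Write h = H − f = f²/(N·c). The thin-lens limits are Dn = s·h/(h + (s−f)) and Df = s·h/(h − (s−f)), so DoF = Df − Dn = 2·s·(s−f)·h / (h² − (s−f)²).
That is a quadratic in h: DoF·h² − 2·s·(s−f)·h − DoF·(s−f)² = 0 ⇒ h = (s−f)·(s + √(s² + DoF²)) / DoF = 1725 × (1760 + √(1760² + 694²)) / 694 = 1725 × (1760 + 1891.89) / 694 ≈ 9077.1 mm.
Then N = f²/(c·h) = 35² / (0.027 × 9077.1) = 1225 / 245.08 ≈ 5.

f/5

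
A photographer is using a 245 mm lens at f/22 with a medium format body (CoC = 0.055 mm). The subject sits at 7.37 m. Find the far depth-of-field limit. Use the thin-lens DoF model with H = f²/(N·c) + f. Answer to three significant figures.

8.61 m

Hyperfocal distance H = f²/(N·c) + f = 245²/(22 × 0.055) + 245 = 60025/1.21 + 245 ≈ 49852.4 mm ≈ 49.85 m.
Far limit Df = s·(H − f)/(H − s) = 7370 × (49852.4 − 245) / (49852.4 − 7370) = 7370 × 49607.4 / 42482.4 ≈ 8606.1 mm ≈ 8.61 m.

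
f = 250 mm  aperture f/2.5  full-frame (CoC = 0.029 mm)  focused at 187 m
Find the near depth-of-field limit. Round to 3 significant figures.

154 m

Hyperfocal distance H = f²/(N·c) + f = 250²/(2.5 × 0.029) + 250 = 62500/0.0725 + 250 ≈ 862319.0 mm ≈ 862.3 m.
Near limit Dn = s·(H − f)/(H + s − 2f) = 187000 × (862319.0 − 250) / (862319.0 + 187000 − 2 × 250) = 187000 × 862069.0 / 1048819.0 ≈ 153703 mm ≈ 154 m.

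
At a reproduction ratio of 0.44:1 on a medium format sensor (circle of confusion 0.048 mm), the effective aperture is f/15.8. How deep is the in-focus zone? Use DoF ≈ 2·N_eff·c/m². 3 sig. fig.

At magnification m, DoF ≈ 2·N_eff·c/m² = 2 × 15.8 × 0.048 / 0.44² = 1.517 / 0.1936 ≈ 7.83 mm.

7.83 mm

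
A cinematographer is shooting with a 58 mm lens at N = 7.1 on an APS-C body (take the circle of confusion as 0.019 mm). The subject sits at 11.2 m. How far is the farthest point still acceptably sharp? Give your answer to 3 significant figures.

Hyperfocal distance H = f²/(N·c) + f = 58²/(7.1 × 0.019) + 58 = 3364/0.1349 + 58 ≈ 24995.0 mm ≈ 24.99 m.
Far limit Df = s·(H − f)/(H − s) = 11200 × (24995.0 − 58) / (24995.0 − 11200) = 11200 × 24937.0 / 13795.0 ≈ 20246 mm ≈ 20.2 m.

20.2 m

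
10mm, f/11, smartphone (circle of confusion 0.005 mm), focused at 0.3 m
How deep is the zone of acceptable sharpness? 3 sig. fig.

Hyperfocal distance H = f²/(N·c) + f = 10²/(11 × 0.005) + 10 = 100/0.055 + 10 ≈ 1828.2 mm ≈ 1.828 m.
Near limit Dn = s·(H − f)/(H + s − 2f) = 300 × (1828.2 − 10) / (1828.2 + 300 − 2 × 10) = 300 × 1818.2 / 2108.2 ≈ 258.732 mm.
Far limit Df = s·(H − f)/(H − s) = 300 × (1828.2 − 10) / (1828.2 − 300) = 300 × 1818.2 / 1528.2 ≈ 356.930 mm.
Depth of field = Df − Dn = 356.930 − 258.732 ≈ 98.198 mm.

98.2 mm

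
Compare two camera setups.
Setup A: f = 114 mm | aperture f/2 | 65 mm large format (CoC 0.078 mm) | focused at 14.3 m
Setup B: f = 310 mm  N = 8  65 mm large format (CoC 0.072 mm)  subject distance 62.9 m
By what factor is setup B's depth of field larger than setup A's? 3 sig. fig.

Setup A: H = 114²/(2×0.078) + 114 ≈ 83421.7 mm; DoF = Df − Dn = 17234.8 − 12219.3 ≈ 5015.5 mm.
Setup B: H = 310²/(8×0.072) + 310 ≈ 167150.3 mm; DoF = Df − Dn = 100664 − 45740 ≈ 54924 mm.
Ratio = 54924 / 5015.5 ≈ 11.0.

11.0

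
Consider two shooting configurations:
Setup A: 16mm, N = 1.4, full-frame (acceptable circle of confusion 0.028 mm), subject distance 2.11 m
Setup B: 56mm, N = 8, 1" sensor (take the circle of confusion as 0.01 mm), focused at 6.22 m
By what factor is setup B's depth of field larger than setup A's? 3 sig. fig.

1.33

Setup A: H = 16²/(1.4×0.028) + 16 ≈ 6546.6 mm; DoF = Df − Dn = 3105.9 − 1597.7 ≈ 1508.2 mm.
Setup B: H = 56²/(8×0.01) + 56 ≈ 39256.0 mm; DoF = Df − Dn = 7380.6 − 5374.8 ≈ 2005.8 mm.
Ratio = 2005.8 / 1508.2 ≈ 1.33.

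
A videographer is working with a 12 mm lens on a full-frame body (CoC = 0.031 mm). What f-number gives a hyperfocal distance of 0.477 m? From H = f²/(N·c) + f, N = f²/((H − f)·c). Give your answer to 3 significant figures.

Rearrange H = f²/(N·c) + f for N: N = f² / ((H − f)·c).
N = 12² / ((477 − 12) × 0.031) = 144 / 14.41 ≈ 9.99.

f/9.99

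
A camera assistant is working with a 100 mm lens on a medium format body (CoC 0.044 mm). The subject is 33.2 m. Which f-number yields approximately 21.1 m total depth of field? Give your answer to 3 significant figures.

Write h = H − f = f²/(N·c). The thin-lens limits are Dn = s·h/(h + (s−f)) and Df = s·h/(h − (s−f)), so DoF = Df − Dn = 2·s·(s−f)·h / (h² − (s−f)²).
That is a quadratic in h: DoF·h² − 2·s·(s−f)·h − DoF·(s−f)² = 0 ⇒ h = (s−f)·(s + √(s² + DoF²)) / DoF = 33100 × (33200 + √(33200² + 21100²)) / 21100 = 33100 × (33200 + 39337.6) / 21100 ≈ 113791 mm.
Then N = f²/(c·h) = 100² / (0.044 × 113791) = 10000 / 5006.8 ≈ 2.00.

f/2.00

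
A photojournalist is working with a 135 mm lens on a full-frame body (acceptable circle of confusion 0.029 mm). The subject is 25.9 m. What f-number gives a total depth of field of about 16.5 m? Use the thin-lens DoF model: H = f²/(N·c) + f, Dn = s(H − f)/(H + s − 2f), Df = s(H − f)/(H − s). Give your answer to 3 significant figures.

f/7.11

Write h = H − f = f²/(N·c). The thin-lens limits are Dn = s·h/(h + (s−f)) and Df = s·h/(h − (s−f)), so DoF = Df − Dn = 2·s·(s−f)·h / (h² − (s−f)²).
That is a quadratic in h: DoF·h² − 2·s·(s−f)·h − DoF·(s−f)² = 0 ⇒ h = (s−f)·(s + √(s² + DoF²)) / DoF = 25765 × (25900 + √(25900² + 16500²)) / 16500 = 25765 × (25900 + 30709.3) / 16500 ≈ 88396 mm.
Then N = f²/(c·h) = 135² / (0.029 × 88396) = 18225 / 2563.5 ≈ 7.11.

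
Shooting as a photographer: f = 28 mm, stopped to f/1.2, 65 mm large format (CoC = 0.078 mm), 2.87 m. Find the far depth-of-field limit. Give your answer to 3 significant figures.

4.34 m

Hyperfocal distance H = f²/(N·c) + f = 28²/(1.2 × 0.078) + 28 = 784/0.0936 + 28 ≈ 8404.1 mm ≈ 8.404 m.
Far limit Df = s·(H − f)/(H − s) = 2870 × (8404.1 − 28) / (8404.1 − 2870) = 2870 × 8376.1 / 5534.1 ≈ 4343.9 mm ≈ 4.34 m.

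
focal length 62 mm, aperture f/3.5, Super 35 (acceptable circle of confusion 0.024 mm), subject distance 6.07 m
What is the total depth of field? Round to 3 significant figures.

1.62 m

Hyperfocal distance H = f²/(N·c) + f = 62²/(3.5 × 0.024) + 62 = 3844/0.084 + 62 ≈ 45823.9 mm ≈ 45.82 m.
Near limit Dn = s·(H − f)/(H + s − 2f) = 6070 × (45823.9 − 62) / (45823.9 + 6070 − 2 × 62) = 6070 × 45761.9 / 51769.9 ≈ 5365.6 mm.
Far limit Df = s·(H − f)/(H − s) = 6070 × (45823.9 − 62) / (45823.9 − 6070) = 6070 × 45761.9 / 39753.9 ≈ 6987.4 mm.
Depth of field = Df − Dn = 6987.4 − 5365.6 ≈ 1621.8 mm ≈ 1.62 m.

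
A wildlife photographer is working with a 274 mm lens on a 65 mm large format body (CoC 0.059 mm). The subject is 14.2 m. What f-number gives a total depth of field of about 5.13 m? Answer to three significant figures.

Write h = H − f = f²/(N·c). The thin-lens limits are Dn = s·h/(h + (s−f)) and Df = s·h/(h − (s−f)), so DoF = Df − Dn = 2·s·(s−f)·h / (h² − (s−f)²).
That is a quadratic in h: DoF·h² − 2·s·(s−f)·h − DoF·(s−f)² = 0 ⇒ h = (s−f)·(s + √(s² + DoF²)) / DoF = 13926 × (14200 + √(14200² + 5130²)) / 5130 = 13926 × (14200 + 15098.2) / 5130 ≈ 79534 mm.
Then N = f²/(c·h) = 274² / (0.059 × 79534) = 75076 / 4692.5 ≈ 16.

f/16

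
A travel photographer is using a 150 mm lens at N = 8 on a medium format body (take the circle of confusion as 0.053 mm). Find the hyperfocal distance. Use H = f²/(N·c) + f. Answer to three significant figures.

Hyperfocal distance H = f²/(N·c) + f = 150²/(8 × 0.053) + 150 = 22500/0.424 + 150 ≈ 53216.0 mm ≈ 53.2 m.

53.2 m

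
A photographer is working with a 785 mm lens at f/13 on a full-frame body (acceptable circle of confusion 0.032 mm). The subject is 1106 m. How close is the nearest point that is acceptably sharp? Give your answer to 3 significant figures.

633 m

Hyperfocal distance H = f²/(N·c) + f = 785²/(13 × 0.032) + 785 = 616225/0.416 + 785 ≈ 1482095.1 mm ≈ 1482 m.
Near limit Dn = s·(H − f)/(H + s − 2f) = 1106000 × (1482095.1 − 785) / (1482095.1 + 1106000 − 2 × 785) = 1106000 × 1481310.1 / 2586525.1 ≈ 633409 mm ≈ 633 m.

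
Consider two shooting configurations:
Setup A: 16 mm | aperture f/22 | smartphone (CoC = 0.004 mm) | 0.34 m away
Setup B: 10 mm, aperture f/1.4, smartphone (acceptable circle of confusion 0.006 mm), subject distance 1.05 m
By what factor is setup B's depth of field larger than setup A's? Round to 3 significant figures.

2.41

Setup A: H = 16²/(22×0.004) + 16 ≈ 2925.1 mm; DoF = Df − Dn = 382.614 − 305.927 ≈ 76.687 mm.
Setup B: H = 10²/(1.4×0.006) + 10 ≈ 11914.8 mm; DoF = Df − Dn = 1150.51 − 965.64 ≈ 184.87 mm.
Ratio = 184.87 / 76.687 ≈ 2.41.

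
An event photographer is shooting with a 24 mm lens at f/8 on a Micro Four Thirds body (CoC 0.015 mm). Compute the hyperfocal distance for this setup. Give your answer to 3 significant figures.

Hyperfocal distance H = f²/(N·c) + f = 24²/(8 × 0.015) + 24 = 576/0.12 + 24 ≈ 4824.0 mm ≈ 4.82 m.

4.82 m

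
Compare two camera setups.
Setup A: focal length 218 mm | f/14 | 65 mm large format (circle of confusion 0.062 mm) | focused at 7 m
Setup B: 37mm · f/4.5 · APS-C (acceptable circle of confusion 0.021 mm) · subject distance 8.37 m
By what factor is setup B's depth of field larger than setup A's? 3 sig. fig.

8.17

Setup A: H = 218²/(14×0.062) + 218 ≈ 54969.2 mm; DoF = Df − Dn = 7989.7 − 6228.5 ≈ 1761.2 mm.
Setup B: H = 37²/(4.5×0.021) + 37 ≈ 14523.8 mm; DoF = Df − Dn = 19704 − 5314 ≈ 14390 mm.
Ratio = 14390 / 1761.2 ≈ 8.17.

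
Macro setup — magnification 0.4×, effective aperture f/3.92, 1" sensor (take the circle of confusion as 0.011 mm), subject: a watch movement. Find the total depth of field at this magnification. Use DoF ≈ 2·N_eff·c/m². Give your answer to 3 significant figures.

At magnification m, DoF ≈ 2·N_eff·c/m² = 2 × 3.92 × 0.011 / 0.4² = 0.08624 / 0.16 ≈ 0.539 mm.

0.539 mm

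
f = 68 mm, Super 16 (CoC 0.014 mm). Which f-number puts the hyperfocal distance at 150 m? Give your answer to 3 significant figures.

Rearrange H = f²/(N·c) + f for N: N = f² / ((H − f)·c).
N = 68² / ((150000 − 68) × 0.014) = 4624 / 2099 ≈ 2.20.

f/2.20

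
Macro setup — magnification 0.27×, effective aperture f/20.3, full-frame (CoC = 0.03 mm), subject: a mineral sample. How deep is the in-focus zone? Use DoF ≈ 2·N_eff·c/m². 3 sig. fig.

16.7 mm

At magnification m, DoF ≈ 2·N_eff·c/m² = 2 × 20.3 × 0.03 / 0.27² = 1.218 / 0.0729 ≈ 16.7 mm.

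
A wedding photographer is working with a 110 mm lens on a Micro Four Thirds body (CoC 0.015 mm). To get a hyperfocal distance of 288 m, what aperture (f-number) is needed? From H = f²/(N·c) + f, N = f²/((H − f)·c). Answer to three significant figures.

f/2.80

Rearrange H = f²/(N·c) + f for N: N = f² / ((H − f)·c).
N = 110² / ((288000 − 110) × 0.015) = 12100 / 4318 ≈ 2.80.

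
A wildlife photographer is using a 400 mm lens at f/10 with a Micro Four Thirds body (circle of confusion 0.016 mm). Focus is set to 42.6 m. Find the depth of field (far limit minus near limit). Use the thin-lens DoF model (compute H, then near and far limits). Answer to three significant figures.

Hyperfocal distance H = f²/(N·c) + f = 400²/(10 × 0.016) + 400 = 160000/0.16 + 400 ≈ 1000400.0 mm ≈ 1000 m.
Near limit Dn = s·(H − f)/(H + s − 2f) = 42600 × (1000400.0 − 400) / (1000400.0 + 42600 − 2 × 400) = 42600 × 1000000.0 / 1042200.0 ≈ 40875.1 mm.
Far limit Df = s·(H − f)/(H − s) = 42600 × (1000400.0 − 400) / (1000400.0 − 42600) = 42600 × 1000000.0 / 957800.0 ≈ 44476.9 mm.
Depth of field = Df − Dn = 44476.9 − 40875.1 ≈ 3601.8 mm ≈ 3.60 m.

3.60 m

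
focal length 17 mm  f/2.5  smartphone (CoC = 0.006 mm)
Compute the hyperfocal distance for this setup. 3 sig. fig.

Hyperfocal distance H = f²/(N·c) + f = 17²/(2.5 × 0.006) + 17 = 289/0.015 + 17 ≈ 19283.7 mm ≈ 19.3 m.

19.3 m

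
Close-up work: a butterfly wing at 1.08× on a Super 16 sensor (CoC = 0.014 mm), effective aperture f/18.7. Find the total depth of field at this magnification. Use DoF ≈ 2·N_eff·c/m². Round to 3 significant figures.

0.449 mm

At magnification m, DoF ≈ 2·N_eff·c/m² = 2 × 18.7 × 0.014 / 1.08² = 0.5236 / 1.166 ≈ 0.449 mm.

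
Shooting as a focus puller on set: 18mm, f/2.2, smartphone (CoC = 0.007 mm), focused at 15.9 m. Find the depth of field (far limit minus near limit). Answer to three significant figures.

55.8 m

Hyperfocal distance H = f²/(N·c) + f = 18²/(2.2 × 0.007) + 18 = 324/0.0154 + 18 ≈ 21057.0 mm ≈ 21.06 m.
Near limit Dn = s·(H − f)/(H + s − 2f) = 15900 × (21057.0 − 18) / (21057.0 + 15900 − 2 × 18) = 15900 × 21039.0 / 36921.0 ≈ 9060 mm.
Far limit Df = s·(H − f)/(H − s) = 15900 × (21057.0 − 18) / (21057.0 − 15900) = 15900 × 21039.0 / 5157.0 ≈ 64868 mm.
Depth of field = Df − Dn = 64868 − 9060 ≈ 55808 mm ≈ 55.8 m.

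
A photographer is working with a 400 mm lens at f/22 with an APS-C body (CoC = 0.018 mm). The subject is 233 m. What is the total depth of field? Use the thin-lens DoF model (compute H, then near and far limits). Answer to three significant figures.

401 m

Hyperfocal distance H = f²/(N·c) + f = 400²/(22 × 0.018) + 400 = 160000/0.396 + 400 ≈ 404440.4 mm ≈ 404.4 m.
Near limit Dn = s·(H − f)/(H + s − 2f) = 233000 × (404440.4 − 400) / (404440.4 + 233000 − 2 × 400) = 233000 × 404040.4 / 636640.4 ≈ 147872 mm.
Far limit Df = s·(H − f)/(H − s) = 233000 × (404440.4 − 400) / (404440.4 − 233000) = 233000 × 404040.4 / 171440.4 ≈ 549120 mm.
Depth of field = Df − Dn = 549120 − 147872 ≈ 401248 mm ≈ 401 m.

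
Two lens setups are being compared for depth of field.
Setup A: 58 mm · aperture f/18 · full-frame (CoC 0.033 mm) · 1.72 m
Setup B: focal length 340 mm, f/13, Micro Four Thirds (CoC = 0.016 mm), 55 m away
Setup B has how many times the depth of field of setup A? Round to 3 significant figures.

Setup A: H = 58²/(18×0.033) + 58 ≈ 5721.3 mm; DoF = Df − Dn = 2434.4 − 1329.8 ≈ 1104.6 mm.
Setup B: H = 340²/(13×0.016) + 340 ≈ 556109.2 mm; DoF = Df − Dn = 60999 − 50075 ≈ 10924 mm.
Ratio = 10924 / 1104.6 ≈ 9.89.

9.89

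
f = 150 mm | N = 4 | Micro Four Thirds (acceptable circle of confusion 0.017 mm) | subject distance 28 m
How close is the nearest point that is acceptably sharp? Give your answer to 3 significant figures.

Hyperfocal distance H = f²/(N·c) + f = 150²/(4 × 0.017) + 150 = 22500/0.068 + 150 ≈ 331032.4 mm ≈ 331.0 m.
Near limit Dn = s·(H − f)/(H + s − 2f) = 28000 × (331032.4 − 150) / (331032.4 + 28000 − 2 × 150) = 28000 × 330882.4 / 358732.4 ≈ 25826 mm ≈ 25.8 m.

25.8 m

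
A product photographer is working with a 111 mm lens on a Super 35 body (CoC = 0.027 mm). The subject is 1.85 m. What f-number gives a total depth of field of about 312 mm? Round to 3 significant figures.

Write h = H − f = f²/(N·c). The thin-lens limits are Dn = s·h/(h + (s−f)) and Df = s·h/(h − (s−f)), so DoF = Df − Dn = 2·s·(s−f)·h / (h² − (s−f)²).
That is a quadratic in h: DoF·h² − 2·s·(s−f)·h − DoF·(s−f)² = 0 ⇒ h = (s−f)·(s + √(s² + DoF²)) / DoF = 1739 × (1850 + √(1850² + 312²)) / 312 = 1739 × (1850 + 1876.12) / 312 ≈ 20768 mm.
Then N = f²/(c·h) = 111² / (0.027 × 20768) = 12321 / 560.75 ≈ 22.

f/22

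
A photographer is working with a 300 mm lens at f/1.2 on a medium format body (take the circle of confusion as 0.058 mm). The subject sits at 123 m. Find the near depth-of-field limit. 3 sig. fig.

112 m

Hyperfocal distance H = f²/(N·c) + f = 300²/(1.2 × 0.058) + 300 = 90000/0.0696 + 300 ≈ 1293403.4 mm ≈ 1293 m.
Near limit Dn = s·(H − f)/(H + s − 2f) = 123000 × (1293403.4 − 300) / (1293403.4 + 123000 − 2 × 300) = 123000 × 1293103.4 / 1415803.4 ≈ 112340 mm ≈ 112 m.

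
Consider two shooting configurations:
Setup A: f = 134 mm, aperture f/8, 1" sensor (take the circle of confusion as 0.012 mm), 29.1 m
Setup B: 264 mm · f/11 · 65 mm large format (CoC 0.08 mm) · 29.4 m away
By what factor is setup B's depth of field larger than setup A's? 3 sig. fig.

2.71

Setup A: H = 134²/(8×0.012) + 134 ≈ 187175.7 mm; DoF = Df − Dn = 34432.3 − 25197.8 ≈ 9234.5 mm.
Setup B: H = 264²/(11×0.08) + 264 ≈ 79464.0 mm; DoF = Df − Dn = 46510 − 21493 ≈ 25017 mm.
Ratio = 25017 / 9234.5 ≈ 2.71.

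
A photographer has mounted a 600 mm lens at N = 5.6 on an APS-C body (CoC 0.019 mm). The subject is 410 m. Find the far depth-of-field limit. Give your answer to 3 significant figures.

Hyperfocal distance H = f²/(N·c) + f = 600²/(5.6 × 0.019) + 600 = 360000/0.1064 + 600 ≈ 3384058.6 mm ≈ 3384 m.
Far limit Df = s·(H − f)/(H − s) = 410000 × (3384058.6 − 600) / (3384058.6 − 410000) = 410000 × 3383458.6 / 2974058.6 ≈ 466439 mm ≈ 466 m.

466 m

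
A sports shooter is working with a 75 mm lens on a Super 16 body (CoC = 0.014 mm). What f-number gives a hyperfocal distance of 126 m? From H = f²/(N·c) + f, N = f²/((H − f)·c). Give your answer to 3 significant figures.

f/3.19

Rearrange H = f²/(N·c) + f for N: N = f² / ((H − f)·c).
N = 75² / ((126000 − 75) × 0.014) = 5625 / 1763 ≈ 3.19.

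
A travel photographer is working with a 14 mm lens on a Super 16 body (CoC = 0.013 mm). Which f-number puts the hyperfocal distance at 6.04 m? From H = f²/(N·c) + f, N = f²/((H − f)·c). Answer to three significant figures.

Rearrange H = f²/(N·c) + f for N: N = f² / ((H − f)·c).
N = 14² / ((6040 − 14) × 0.013) = 196 / 78.34 ≈ 2.50.

f/2.50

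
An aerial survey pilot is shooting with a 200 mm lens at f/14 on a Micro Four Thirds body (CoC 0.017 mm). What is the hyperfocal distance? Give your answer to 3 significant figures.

Hyperfocal distance H = f²/(N·c) + f = 200²/(14 × 0.017) + 200 = 40000/0.238 + 200 ≈ 168267.2 mm ≈ 168 m.

168 m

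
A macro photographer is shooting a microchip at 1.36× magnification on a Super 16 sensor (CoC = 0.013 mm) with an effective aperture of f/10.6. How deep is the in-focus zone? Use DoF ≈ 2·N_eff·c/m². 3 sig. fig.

0.149 mm

At magnification m, DoF ≈ 2·N_eff·c/m² = 2 × 10.6 × 0.013 / 1.36² = 0.2756 / 1.85 ≈ 0.149 mm.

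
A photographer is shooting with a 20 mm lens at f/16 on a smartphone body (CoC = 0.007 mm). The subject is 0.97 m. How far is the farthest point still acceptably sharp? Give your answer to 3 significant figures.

Hyperfocal distance H = f²/(N·c) + f = 20²/(16 × 0.007) + 20 = 400/0.112 + 20 ≈ 3591.4 mm ≈ 3.591 m.
Far limit Df = s·(H − f)/(H − s) = 970 × (3591.4 − 20) / (3591.4 − 970) = 970 × 3571.4 / 2621.4 ≈ 1321.5 mm ≈ 1.32 m.

1.32 m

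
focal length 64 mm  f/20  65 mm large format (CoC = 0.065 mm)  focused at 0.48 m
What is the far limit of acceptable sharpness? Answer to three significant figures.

Hyperfocal distance H = f²/(N·c) + f = 64²/(20 × 0.065) + 64 = 4096/1.3 + 64 ≈ 3214.8 mm ≈ 3.215 m.
Far limit Df = s·(H − f)/(H − s) = 480 × (3214.8 − 64) / (3214.8 − 480) = 480 × 3150.8 / 2734.8 ≈ 553.02 mm ≈ 0.553 m.

0.553 m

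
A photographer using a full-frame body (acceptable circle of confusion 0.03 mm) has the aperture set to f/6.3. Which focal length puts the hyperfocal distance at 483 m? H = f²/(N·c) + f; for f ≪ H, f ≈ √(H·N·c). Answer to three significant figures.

302 mm

From H = f²/(N·c) + f, with f ≪ H: f ≈ √(H·N·c) = √(483000 × 6.3 × 0.03) = √91287 ≈ 302.1 mm.
The +f correction barely moves this — solving exactly, f² + N·c·f − N·c·H = 0 ⇒ f = (−N·c + √((N·c)² + 4·N·c·H))/2 = (−0.189 + √365148)/2 ≈ 302.04 mm, so f ≈ 302 mm.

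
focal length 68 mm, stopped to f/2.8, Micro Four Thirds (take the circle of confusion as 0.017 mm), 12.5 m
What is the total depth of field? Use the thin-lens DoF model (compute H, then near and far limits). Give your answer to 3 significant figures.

Hyperfocal distance H = f²/(N·c) + f = 68²/(2.8 × 0.017) + 68 = 4624/0.0476 + 68 ≈ 97210.9 mm ≈ 97.21 m.
Near limit Dn = s·(H − f)/(H + s − 2f) = 12500 × (97210.9 − 68) / (97210.9 + 12500 − 2 × 68) = 12500 × 97142.9 / 109574.9 ≈ 11081.8 mm.
Far limit Df = s·(H − f)/(H − s) = 12500 × (97210.9 − 68) / (97210.9 − 12500) = 12500 × 97142.9 / 84710.9 ≈ 14334.5 mm.
Depth of field = Df − Dn = 14334.5 − 11081.8 ≈ 3252.7 mm ≈ 3.25 m.

3.25 m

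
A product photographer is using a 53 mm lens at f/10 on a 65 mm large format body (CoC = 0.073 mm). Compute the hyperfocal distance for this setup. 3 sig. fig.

3.90 m

Hyperfocal distance H = f²/(N·c) + f = 53²/(10 × 0.073) + 53 = 2809/0.73 + 53 ≈ 3900.9 mm ≈ 3.90 m.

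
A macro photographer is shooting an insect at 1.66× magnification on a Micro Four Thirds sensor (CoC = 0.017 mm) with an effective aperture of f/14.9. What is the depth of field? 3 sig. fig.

At magnification m, DoF ≈ 2·N_eff·c/m² = 2 × 14.9 × 0.017 / 1.66² = 0.5066 / 2.756 ≈ 0.184 mm.

0.184 mm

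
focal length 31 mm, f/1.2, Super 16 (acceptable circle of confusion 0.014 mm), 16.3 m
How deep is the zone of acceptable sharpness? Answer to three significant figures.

Hyperfocal distance H = f²/(N·c) + f = 31²/(1.2 × 0.014) + 31 = 961/0.0168 + 31 ≈ 57233.4 mm ≈ 57.23 m.
Near limit Dn = s·(H − f)/(H + s − 2f) = 16300 × (57233.4 − 31) / (57233.4 + 16300 − 2 × 31) = 16300 × 57202.4 / 73471.4 ≈ 12691 mm.
Far limit Df = s·(H − f)/(H − s) = 16300 × (57233.4 − 31) / (57233.4 − 16300) = 16300 × 57202.4 / 40933.4 ≈ 22778 mm.
Depth of field = Df − Dn = 22778 − 12691 ≈ 10087 mm ≈ 10.1 m.

10.1 m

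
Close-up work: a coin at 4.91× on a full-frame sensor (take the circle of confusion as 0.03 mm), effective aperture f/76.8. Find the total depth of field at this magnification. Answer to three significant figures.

0.191 mm

At magnification m, DoF ≈ 2·N_eff·c/m² = 2 × 76.8 × 0.03 / 4.91² = 4.608 / 24.11 ≈ 0.191 mm.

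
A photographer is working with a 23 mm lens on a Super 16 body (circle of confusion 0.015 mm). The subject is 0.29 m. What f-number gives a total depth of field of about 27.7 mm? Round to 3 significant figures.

Write h = H − f = f²/(N·c). The thin-lens limits are Dn = s·h/(h + (s−f)) and Df = s·h/(h − (s−f)), so DoF = Df − Dn = 2·s·(s−f)·h / (h² − (s−f)²).
That is a quadratic in h: DoF·h² − 2·s·(s−f)·h − DoF·(s−f)² = 0 ⇒ h = (s−f)·(s + √(s² + DoF²)) / DoF = 267 × (290 + √(290² + 27.7²)) / 27.7 = 267 × (290 + 291.320) / 27.7 ≈ 5603.3 mm.
Then N = f²/(c·h) = 23² / (0.015 × 5603.3) = 529 / 84.050 ≈ 6.29.

f/6.29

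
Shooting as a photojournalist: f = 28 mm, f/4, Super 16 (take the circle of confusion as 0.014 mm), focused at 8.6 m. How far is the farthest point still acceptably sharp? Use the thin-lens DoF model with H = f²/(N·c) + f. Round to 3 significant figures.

Hyperfocal distance H = f²/(N·c) + f = 28²/(4 × 0.014) + 28 = 784/0.056 + 28 ≈ 14028.0 mm ≈ 14.03 m.
Far limit Df = s·(H − f)/(H − s) = 8600 × (14028.0 − 28) / (14028.0 − 8600) = 8600 × 14000.0 / 5428.0 ≈ 22181 mm ≈ 22.2 m.

22.2 m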